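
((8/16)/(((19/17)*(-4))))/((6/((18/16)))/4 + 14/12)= -17/380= -0.04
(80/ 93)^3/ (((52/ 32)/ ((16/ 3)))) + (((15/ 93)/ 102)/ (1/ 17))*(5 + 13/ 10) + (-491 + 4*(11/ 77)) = -428788020485/ 878357844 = -488.17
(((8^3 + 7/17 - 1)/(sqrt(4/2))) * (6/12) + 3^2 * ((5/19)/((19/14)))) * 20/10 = 1260/361 + 4347 * sqrt(2)/17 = 365.11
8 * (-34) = -272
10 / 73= 0.14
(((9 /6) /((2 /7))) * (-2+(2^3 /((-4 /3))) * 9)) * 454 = -133476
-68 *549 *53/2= -989298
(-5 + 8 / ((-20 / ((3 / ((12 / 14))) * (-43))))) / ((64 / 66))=56.92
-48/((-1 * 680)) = 6/85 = 0.07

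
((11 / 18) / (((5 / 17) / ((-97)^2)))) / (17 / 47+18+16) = 568.94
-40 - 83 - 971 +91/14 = -2175/2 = -1087.50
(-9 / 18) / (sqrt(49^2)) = -1 / 98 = -0.01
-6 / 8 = -3 / 4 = -0.75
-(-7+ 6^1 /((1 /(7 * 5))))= -203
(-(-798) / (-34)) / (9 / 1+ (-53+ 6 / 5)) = 1995 / 3638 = 0.55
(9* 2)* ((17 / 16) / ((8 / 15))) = 2295 / 64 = 35.86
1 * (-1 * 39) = -39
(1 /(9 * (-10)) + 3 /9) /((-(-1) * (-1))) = -29 /90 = -0.32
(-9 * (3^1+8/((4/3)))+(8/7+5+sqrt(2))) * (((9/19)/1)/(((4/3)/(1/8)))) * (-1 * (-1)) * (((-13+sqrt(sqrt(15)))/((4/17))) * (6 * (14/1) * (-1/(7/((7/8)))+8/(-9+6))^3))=15338913 * (-524+7 * sqrt(2)) * (13-15^(1/4))/311296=-279462.63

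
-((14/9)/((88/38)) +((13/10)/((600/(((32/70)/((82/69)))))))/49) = -584508238/870148125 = -0.67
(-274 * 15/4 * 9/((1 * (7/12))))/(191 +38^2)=-7398/763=-9.70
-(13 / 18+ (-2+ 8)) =-121 / 18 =-6.72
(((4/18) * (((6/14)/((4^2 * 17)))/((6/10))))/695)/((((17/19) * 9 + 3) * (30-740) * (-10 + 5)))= 19/887854716000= 0.00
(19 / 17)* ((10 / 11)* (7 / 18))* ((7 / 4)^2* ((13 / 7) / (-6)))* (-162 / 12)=60515 / 11968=5.06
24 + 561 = 585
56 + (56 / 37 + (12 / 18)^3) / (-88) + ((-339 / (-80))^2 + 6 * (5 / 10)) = 76.94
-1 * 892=-892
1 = 1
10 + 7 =17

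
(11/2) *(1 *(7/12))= 77/24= 3.21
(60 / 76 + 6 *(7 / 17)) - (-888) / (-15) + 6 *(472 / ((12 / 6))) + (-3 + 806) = 3493342 / 1615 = 2163.06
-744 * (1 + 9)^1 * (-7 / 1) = 52080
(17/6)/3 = 17/18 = 0.94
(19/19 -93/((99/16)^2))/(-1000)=4669/3267000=0.00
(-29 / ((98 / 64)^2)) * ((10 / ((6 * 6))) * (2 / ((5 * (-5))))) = 29696 / 108045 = 0.27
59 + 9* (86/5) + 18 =1159/5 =231.80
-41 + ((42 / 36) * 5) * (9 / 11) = -797 / 22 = -36.23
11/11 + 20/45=13/9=1.44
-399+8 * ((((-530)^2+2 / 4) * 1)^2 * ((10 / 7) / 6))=1052067875877 / 7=150295410839.57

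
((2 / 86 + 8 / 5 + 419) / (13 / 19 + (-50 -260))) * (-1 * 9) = 12.24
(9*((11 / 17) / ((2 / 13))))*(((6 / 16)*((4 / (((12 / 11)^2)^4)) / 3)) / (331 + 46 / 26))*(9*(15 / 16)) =1992465798895 / 8328352628736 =0.24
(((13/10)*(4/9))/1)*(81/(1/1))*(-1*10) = -468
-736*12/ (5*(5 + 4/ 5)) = -304.55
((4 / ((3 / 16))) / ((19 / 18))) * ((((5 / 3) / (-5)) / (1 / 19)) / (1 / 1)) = -128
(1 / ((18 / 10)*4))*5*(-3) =-25 / 12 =-2.08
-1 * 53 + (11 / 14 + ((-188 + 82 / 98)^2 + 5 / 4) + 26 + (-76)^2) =391661911 / 9604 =40781.12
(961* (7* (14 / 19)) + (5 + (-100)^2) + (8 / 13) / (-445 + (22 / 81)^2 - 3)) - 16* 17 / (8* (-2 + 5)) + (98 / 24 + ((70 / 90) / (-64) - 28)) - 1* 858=77397930590467 / 5501515968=14068.47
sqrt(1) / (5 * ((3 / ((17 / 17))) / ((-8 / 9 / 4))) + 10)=-2 / 115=-0.02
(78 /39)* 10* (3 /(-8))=-15 /2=-7.50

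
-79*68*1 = -5372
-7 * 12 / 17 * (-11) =924 / 17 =54.35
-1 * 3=-3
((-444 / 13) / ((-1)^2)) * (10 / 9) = -1480 / 39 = -37.95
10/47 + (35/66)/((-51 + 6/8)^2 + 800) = 17569490/82514751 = 0.21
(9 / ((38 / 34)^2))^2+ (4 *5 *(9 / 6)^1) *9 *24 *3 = 2540205441 / 130321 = 19491.91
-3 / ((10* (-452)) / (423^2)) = 536787 / 4520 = 118.76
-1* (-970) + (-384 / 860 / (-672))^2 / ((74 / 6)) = 81291747253 / 83805925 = 970.00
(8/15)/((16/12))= 2/5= 0.40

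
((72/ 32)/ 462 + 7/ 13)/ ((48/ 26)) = 4351/ 14784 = 0.29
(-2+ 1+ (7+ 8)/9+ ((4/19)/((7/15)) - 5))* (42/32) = -1549/304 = -5.10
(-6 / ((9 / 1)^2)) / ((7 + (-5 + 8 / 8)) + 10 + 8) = -2 / 567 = -0.00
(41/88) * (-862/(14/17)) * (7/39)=-300407/3432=-87.53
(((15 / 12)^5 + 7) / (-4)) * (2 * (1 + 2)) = -30879 / 2048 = -15.08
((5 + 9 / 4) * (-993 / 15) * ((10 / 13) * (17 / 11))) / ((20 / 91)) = -2596.09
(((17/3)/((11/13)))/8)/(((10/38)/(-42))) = -29393/220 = -133.60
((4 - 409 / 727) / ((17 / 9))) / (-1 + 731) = 1323 / 530710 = 0.00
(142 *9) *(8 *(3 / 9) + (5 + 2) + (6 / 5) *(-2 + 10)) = 123114 / 5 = 24622.80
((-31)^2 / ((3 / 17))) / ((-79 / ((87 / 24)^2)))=-13739417 / 15168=-905.82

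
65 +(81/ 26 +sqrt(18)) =3 *sqrt(2) +1771/ 26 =72.36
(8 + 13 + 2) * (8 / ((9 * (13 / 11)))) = 17.30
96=96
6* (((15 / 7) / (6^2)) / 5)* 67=67 / 14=4.79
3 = 3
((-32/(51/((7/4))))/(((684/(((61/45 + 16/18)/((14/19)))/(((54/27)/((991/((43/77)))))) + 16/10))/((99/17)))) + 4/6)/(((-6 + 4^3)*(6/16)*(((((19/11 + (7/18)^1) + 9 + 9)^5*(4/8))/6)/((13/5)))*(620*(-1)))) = 1591185776423196096/92032939469891949003883625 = 0.00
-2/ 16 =-0.12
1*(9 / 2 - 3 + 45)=93 / 2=46.50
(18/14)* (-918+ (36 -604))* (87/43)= -1163538/301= -3865.57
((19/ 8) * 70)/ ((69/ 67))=44555/ 276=161.43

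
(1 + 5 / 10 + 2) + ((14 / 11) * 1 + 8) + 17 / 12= 1873 / 132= 14.19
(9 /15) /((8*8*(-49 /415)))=-249 /3136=-0.08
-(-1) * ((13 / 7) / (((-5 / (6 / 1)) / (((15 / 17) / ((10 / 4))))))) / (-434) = 234 / 129115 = 0.00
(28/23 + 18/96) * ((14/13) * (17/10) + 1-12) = -77033/5980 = -12.88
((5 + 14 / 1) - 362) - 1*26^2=-1019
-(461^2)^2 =-45165175441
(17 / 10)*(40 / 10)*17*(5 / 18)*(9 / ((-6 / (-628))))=90746 / 3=30248.67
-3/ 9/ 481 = -1/ 1443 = -0.00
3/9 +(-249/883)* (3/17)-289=-13001767/45033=-288.72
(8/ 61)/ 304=1/ 2318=0.00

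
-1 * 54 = -54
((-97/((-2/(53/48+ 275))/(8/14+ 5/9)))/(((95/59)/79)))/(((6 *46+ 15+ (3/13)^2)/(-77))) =-790865760359389/4037351040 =-195887.29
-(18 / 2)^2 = -81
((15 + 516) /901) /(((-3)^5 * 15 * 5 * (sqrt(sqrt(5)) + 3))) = -59 /5135700-59 * sqrt(5) /46221300 + 59 * 5^(3 /4) /138663900 + 59 * 5^(1 /4) /15407100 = -0.00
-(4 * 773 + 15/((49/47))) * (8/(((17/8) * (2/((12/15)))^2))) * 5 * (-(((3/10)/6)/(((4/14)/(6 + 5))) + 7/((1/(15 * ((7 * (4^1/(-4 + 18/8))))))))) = -46706254624/2975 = -15699581.39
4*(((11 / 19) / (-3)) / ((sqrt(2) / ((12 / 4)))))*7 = -154*sqrt(2) / 19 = -11.46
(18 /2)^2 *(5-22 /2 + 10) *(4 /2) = 648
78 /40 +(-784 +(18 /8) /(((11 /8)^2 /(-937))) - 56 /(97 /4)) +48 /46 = -10249625031 /5399020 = -1898.42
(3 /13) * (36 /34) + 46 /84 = 7351 /9282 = 0.79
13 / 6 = 2.17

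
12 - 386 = -374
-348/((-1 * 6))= 58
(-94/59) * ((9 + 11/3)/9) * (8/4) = -7144/1593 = -4.48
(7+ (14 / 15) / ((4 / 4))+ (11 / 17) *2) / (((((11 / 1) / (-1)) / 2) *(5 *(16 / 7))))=-16471 / 112200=-0.15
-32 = -32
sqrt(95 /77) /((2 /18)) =9 * sqrt(7315) /77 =10.00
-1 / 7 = -0.14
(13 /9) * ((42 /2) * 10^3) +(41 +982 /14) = 639334 /21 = 30444.48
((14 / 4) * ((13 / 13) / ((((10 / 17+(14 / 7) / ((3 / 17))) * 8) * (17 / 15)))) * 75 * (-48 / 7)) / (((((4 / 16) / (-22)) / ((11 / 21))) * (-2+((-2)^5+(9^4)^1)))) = 408375 / 3472364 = 0.12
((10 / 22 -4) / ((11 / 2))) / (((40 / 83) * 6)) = -1079 / 4840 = -0.22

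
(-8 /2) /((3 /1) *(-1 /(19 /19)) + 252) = -4 /249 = -0.02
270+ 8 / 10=1354 / 5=270.80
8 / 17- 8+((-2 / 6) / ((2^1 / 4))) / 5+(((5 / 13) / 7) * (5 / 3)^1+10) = 18787 / 7735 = 2.43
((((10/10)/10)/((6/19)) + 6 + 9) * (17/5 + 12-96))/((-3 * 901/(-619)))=-229250983/810900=-282.71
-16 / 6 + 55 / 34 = -107 / 102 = -1.05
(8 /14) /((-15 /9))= -12 /35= -0.34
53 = 53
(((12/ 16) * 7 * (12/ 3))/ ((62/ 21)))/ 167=441/ 10354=0.04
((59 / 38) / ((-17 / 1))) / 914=-59 / 590444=-0.00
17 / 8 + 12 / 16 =23 / 8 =2.88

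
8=8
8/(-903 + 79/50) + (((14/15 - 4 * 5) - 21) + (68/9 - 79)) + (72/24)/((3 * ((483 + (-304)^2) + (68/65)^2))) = -88777976254098047/796072417237305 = -111.52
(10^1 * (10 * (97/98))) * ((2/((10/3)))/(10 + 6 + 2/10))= 4850/1323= 3.67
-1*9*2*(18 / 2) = -162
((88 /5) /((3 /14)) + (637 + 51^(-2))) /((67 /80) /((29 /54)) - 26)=-29.42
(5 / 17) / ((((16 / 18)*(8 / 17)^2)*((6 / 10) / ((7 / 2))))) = 8925 / 1024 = 8.72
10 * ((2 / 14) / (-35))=-2 / 49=-0.04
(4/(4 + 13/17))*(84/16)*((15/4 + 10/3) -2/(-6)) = 10591/324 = 32.69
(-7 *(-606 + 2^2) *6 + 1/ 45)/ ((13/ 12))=4551124/ 195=23339.10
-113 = -113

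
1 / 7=0.14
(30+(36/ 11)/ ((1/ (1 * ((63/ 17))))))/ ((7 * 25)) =7878/ 32725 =0.24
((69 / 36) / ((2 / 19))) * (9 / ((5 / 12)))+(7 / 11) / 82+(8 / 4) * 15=954559 / 2255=423.31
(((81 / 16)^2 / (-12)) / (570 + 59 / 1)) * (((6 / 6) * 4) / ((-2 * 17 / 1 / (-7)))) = -15309 / 5474816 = -0.00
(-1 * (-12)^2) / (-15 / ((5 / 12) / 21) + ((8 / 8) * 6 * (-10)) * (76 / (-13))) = 156 / 439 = 0.36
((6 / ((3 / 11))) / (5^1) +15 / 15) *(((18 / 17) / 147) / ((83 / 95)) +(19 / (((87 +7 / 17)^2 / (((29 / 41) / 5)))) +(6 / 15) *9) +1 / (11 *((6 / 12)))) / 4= 35233654783073301 / 6885528092304400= 5.12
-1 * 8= -8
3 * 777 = 2331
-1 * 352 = -352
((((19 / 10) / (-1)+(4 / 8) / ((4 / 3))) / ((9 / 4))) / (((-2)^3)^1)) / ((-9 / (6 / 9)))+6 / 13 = 57527 / 126360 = 0.46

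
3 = 3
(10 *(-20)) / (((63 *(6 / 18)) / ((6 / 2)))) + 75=325 / 7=46.43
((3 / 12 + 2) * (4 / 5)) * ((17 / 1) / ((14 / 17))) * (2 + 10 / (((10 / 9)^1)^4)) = 3181023 / 10000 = 318.10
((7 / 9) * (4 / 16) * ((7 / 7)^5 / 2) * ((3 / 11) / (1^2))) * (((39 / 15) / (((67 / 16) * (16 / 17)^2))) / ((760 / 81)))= 710073 / 358476800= 0.00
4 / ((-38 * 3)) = -2 / 57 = -0.04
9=9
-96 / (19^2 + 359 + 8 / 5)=-60 / 451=-0.13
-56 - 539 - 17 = -612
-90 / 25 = -18 / 5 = -3.60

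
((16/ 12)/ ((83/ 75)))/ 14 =0.09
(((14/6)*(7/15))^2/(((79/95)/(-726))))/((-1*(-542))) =-5519899/2890215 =-1.91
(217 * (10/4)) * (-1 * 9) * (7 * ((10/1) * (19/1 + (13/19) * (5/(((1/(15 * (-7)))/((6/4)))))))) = 6751081575/38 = 177660041.45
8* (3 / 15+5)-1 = 203 / 5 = 40.60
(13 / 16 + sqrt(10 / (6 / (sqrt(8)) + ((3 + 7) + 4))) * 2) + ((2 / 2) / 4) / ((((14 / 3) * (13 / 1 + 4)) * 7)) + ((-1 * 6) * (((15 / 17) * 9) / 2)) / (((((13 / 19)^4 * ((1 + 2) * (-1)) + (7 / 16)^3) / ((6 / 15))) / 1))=4 * sqrt(5) / sqrt(3 * sqrt(2) + 28) + 71114511623803 / 4081799493520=19.00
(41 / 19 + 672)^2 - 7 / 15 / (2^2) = 9844226333 / 21660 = 454488.75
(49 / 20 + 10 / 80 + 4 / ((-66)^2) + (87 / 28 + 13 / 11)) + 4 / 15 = 2174551 / 304920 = 7.13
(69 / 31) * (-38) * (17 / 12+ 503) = -2645161 / 62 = -42663.89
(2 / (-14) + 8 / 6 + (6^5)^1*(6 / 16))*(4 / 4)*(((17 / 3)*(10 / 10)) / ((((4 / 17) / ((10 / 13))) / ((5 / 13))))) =442610725 / 21294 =20785.70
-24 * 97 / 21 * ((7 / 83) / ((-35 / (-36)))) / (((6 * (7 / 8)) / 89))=-3315072 / 20335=-163.02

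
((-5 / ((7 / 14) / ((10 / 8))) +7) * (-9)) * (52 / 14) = 1287 / 7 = 183.86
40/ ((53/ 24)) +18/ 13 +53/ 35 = 506707/ 24115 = 21.01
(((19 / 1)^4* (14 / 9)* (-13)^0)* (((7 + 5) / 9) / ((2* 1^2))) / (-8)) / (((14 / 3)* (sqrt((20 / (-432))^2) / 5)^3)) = -4560192432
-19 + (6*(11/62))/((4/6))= -1079/62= -17.40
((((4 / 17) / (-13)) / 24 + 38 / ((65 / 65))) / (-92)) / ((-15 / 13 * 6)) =50387 / 844560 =0.06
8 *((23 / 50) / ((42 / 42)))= 92 / 25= 3.68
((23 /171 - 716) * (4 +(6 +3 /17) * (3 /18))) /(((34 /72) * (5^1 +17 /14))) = -10282692 /8381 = -1226.91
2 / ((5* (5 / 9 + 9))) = 9 / 215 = 0.04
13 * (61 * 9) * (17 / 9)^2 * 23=5271071 / 9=585674.56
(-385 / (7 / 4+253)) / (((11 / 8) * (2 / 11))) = -6160 / 1019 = -6.05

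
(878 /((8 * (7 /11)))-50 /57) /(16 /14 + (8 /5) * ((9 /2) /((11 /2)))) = 15061915 /215232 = 69.98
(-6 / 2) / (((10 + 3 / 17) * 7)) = -51 / 1211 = -0.04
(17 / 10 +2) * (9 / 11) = 333 / 110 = 3.03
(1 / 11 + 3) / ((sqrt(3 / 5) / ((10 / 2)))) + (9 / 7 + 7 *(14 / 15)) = 821 / 105 + 170 *sqrt(15) / 33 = 27.77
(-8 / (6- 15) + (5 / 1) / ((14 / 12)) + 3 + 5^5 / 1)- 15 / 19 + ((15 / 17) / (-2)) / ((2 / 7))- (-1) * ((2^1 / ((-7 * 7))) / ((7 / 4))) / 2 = 12487012303 / 3988404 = 3130.83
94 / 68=47 / 34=1.38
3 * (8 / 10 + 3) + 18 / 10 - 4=46 / 5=9.20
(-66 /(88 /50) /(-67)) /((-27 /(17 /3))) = -425 /3618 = -0.12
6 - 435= -429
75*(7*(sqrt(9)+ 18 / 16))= 17325 / 8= 2165.62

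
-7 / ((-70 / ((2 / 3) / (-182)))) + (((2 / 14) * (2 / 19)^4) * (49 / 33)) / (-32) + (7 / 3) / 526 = 4187939927 / 1029260922690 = 0.00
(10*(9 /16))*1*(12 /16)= 135 /32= 4.22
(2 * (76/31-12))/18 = -296/279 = -1.06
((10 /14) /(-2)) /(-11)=5 /154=0.03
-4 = -4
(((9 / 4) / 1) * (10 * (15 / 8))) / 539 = 675 / 8624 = 0.08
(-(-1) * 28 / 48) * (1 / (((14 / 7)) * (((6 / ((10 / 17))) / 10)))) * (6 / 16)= 175 / 1632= 0.11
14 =14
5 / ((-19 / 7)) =-35 / 19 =-1.84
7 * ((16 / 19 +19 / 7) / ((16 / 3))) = 1419 / 304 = 4.67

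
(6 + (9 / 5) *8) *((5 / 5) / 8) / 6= 17 / 40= 0.42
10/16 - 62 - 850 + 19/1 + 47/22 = -78341/88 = -890.24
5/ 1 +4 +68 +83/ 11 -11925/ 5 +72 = -24513/ 11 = -2228.45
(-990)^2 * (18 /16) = 2205225 /2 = 1102612.50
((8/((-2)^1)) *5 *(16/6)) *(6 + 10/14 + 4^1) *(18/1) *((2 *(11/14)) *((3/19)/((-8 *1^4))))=297000/931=319.01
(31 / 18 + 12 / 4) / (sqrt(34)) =5 * sqrt(34) / 36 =0.81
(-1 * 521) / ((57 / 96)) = -16672 / 19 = -877.47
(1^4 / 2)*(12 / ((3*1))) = 2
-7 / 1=-7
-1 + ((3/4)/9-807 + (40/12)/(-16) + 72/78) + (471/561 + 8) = -15526551/19448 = -798.36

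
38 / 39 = 0.97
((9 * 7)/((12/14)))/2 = 147/4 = 36.75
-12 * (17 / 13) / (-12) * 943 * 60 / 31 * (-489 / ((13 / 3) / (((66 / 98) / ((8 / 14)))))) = -11641151115 / 36673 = -317431.11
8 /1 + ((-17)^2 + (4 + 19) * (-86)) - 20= -1701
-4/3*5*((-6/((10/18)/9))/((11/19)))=12312/11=1119.27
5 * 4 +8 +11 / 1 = 39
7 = 7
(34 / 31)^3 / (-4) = -9826 / 29791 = -0.33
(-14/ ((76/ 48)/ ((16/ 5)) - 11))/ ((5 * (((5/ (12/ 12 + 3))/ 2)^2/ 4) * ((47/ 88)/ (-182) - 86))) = -3673686016/ 115760924625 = -0.03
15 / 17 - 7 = -104 / 17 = -6.12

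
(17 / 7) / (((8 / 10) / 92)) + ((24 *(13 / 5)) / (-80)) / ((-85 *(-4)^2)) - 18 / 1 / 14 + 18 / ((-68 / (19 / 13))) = 277.61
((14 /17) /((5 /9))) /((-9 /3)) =-42 /85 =-0.49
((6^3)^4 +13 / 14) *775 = 23618088355675 / 14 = 1687006311119.64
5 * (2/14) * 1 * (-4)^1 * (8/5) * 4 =-128/7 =-18.29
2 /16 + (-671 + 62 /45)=-241019 /360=-669.50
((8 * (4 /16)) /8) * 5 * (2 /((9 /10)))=25 /9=2.78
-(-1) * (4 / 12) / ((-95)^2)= 1 / 27075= 0.00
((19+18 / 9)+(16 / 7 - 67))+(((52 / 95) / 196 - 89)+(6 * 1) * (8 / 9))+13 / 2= -3376127 / 27930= -120.88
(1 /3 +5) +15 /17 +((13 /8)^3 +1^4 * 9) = 509359 /26112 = 19.51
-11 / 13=-0.85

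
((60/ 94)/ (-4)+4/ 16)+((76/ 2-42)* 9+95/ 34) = -105837/ 3196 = -33.12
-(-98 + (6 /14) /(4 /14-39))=26561 /271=98.01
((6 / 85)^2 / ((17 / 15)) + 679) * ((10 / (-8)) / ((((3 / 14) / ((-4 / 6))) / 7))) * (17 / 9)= 817307407 / 23409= 34914.24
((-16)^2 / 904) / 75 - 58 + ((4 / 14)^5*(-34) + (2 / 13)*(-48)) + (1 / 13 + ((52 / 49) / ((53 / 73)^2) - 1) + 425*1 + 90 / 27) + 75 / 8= 15535833946583939 / 41611654648200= 373.35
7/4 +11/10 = 57/20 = 2.85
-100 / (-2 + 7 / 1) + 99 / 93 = -587 / 31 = -18.94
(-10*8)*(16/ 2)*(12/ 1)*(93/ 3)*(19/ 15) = -301568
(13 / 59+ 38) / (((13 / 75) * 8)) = 169125 / 6136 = 27.56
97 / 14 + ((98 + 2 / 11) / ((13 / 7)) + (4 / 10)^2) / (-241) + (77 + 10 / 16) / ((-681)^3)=3786053996713069 / 564363200000600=6.71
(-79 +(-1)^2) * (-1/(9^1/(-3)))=-26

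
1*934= 934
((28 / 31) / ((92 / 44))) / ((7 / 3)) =132 / 713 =0.19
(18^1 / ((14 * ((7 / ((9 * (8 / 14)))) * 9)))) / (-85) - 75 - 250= -9475411 / 29155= -325.00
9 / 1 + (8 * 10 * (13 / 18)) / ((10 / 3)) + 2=85 / 3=28.33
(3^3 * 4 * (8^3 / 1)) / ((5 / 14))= 774144 / 5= 154828.80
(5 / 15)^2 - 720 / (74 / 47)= -457.19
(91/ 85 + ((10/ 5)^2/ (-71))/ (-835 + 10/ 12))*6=38807214/ 6041035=6.42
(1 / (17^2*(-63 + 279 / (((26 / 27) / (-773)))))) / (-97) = 26 / 163282329351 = 0.00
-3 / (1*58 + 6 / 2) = -3 / 61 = -0.05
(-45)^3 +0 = -91125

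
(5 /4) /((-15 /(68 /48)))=-17 /144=-0.12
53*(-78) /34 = -2067 /17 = -121.59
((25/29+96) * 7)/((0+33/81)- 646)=-530901/505499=-1.05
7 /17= 0.41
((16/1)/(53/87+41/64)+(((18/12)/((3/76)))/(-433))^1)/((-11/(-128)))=4903764736/33145717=147.95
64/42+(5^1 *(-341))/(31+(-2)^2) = -991/21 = -47.19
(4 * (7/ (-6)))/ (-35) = 2/ 15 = 0.13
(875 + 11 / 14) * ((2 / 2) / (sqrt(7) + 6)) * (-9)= -331047 / 203 + 110349 * sqrt(7) / 406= -911.67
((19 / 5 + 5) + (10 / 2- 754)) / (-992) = 0.75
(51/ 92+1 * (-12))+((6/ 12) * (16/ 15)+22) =15301/ 1380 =11.09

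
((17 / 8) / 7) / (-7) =-17 / 392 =-0.04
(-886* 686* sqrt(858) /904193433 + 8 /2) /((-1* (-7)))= 4 /7 - 86828* sqrt(858) /904193433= 0.57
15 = 15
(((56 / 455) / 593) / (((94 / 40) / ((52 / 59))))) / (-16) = -8 / 1644389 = -0.00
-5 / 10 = -1 / 2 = -0.50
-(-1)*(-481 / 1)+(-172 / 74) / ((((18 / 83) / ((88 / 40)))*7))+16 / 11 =-61911974 / 128205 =-482.91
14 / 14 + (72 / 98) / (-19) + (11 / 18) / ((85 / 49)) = 1871159 / 1424430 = 1.31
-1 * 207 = -207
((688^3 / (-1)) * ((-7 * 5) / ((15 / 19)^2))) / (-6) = -411472259072 / 135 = -3047942659.79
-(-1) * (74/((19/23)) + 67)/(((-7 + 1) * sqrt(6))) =-10.65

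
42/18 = 7/3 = 2.33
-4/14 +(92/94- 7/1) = -2075/329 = -6.31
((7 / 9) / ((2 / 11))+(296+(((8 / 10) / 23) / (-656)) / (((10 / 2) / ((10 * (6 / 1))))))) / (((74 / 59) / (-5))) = -1503586739 / 1256076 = -1197.05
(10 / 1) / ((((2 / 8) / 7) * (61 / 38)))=10640 / 61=174.43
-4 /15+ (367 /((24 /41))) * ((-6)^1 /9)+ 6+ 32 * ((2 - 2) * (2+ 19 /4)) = -74203 /180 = -412.24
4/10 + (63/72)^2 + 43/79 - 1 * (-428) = 10863067/25280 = 429.71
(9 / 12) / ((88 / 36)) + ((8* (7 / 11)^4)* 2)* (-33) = -918717 / 10648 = -86.28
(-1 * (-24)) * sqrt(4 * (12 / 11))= 96 * sqrt(33) / 11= 50.13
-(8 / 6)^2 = -16 / 9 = -1.78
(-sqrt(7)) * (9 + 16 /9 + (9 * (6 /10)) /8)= -4123 * sqrt(7) /360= -30.30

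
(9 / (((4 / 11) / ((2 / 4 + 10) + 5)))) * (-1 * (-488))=187209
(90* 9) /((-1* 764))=-405 /382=-1.06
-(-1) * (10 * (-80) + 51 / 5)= -3949 / 5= -789.80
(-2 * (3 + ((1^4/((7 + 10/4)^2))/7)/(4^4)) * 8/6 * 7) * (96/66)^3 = -248414720/1441473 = -172.33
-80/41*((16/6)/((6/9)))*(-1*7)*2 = 4480/41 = 109.27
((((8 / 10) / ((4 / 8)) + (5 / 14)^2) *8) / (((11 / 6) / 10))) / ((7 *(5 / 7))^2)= 40632 / 13475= 3.02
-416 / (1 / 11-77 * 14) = 0.39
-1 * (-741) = 741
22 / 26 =11 / 13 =0.85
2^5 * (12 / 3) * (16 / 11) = 186.18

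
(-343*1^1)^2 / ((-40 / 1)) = -117649 / 40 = -2941.22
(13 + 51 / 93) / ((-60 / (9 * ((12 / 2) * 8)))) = -97.55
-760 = -760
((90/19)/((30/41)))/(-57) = -41/361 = -0.11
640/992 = 20/31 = 0.65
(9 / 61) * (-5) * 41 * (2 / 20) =-369 / 122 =-3.02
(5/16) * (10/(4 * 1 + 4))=25/64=0.39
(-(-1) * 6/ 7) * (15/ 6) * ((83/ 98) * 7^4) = 8715/ 2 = 4357.50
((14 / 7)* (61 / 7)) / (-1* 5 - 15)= -61 / 70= -0.87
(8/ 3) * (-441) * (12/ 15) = -4704/ 5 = -940.80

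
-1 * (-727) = 727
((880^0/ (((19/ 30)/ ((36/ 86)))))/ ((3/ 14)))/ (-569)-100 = -46489820/ 464873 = -100.01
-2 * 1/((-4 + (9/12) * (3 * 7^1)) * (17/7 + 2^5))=-56/11327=-0.00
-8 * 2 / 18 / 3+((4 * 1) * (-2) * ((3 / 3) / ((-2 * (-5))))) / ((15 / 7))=-452 / 675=-0.67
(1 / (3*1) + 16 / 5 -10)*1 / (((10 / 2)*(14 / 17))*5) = -1649 / 5250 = -0.31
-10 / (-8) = 5 / 4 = 1.25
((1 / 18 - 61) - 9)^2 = 1585081 / 324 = 4892.23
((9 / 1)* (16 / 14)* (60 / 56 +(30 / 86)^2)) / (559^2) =1111860 / 28311091081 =0.00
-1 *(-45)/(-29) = -1.55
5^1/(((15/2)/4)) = 8/3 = 2.67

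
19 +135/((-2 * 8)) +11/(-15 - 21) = 1477/144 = 10.26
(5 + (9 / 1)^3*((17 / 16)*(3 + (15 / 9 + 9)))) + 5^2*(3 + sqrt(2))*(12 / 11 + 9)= 2775*sqrt(2) / 11 + 1997161 / 176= 11704.27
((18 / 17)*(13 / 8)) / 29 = 117 / 1972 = 0.06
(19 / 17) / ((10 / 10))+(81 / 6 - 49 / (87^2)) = 14.61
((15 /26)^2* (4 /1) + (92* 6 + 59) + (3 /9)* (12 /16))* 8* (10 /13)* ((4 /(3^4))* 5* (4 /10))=22085600 /59319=372.32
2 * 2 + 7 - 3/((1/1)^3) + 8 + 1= 17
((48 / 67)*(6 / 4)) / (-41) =-72 / 2747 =-0.03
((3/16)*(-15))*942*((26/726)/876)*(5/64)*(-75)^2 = -861046875/18089984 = -47.60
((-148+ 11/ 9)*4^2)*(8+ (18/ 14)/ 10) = -6013192/ 315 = -19089.50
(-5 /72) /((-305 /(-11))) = -11 /4392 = -0.00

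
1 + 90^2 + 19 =8120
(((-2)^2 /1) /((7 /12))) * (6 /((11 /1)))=288 /77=3.74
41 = 41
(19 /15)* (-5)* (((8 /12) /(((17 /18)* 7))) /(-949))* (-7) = -76 /16133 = -0.00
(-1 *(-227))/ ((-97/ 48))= -10896/ 97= -112.33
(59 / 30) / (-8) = -0.25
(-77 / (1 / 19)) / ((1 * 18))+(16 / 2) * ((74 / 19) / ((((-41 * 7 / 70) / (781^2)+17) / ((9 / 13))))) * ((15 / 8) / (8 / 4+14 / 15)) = -80.47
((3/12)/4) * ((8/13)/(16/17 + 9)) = 17/4394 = 0.00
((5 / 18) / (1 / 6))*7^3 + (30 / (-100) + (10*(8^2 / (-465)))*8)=521131 / 930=560.36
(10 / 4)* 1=5 / 2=2.50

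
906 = 906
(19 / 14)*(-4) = -38 / 7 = -5.43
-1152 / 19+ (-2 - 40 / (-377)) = -447870 / 7163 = -62.53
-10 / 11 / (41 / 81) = -810 / 451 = -1.80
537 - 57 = 480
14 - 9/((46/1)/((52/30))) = 1571/115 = 13.66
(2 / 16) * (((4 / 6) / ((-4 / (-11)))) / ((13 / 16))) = 11 / 39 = 0.28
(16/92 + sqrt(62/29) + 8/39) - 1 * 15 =-13115/897 + sqrt(1798)/29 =-13.16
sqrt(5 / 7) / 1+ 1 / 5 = 1.05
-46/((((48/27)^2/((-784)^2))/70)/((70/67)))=-43836017400/67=-654268916.42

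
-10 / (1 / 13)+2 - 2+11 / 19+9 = -120.42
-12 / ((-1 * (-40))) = -3 / 10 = -0.30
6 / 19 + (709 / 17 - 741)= -225770 / 323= -698.98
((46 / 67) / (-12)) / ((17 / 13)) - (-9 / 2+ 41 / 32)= 347167 / 109344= 3.17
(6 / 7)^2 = 36 / 49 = 0.73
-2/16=-1/8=-0.12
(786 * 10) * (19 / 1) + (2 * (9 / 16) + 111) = 149452.12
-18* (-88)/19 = 83.37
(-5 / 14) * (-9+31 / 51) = 1070 / 357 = 3.00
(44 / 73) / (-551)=-44 / 40223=-0.00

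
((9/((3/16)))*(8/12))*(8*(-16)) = -4096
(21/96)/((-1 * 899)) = -7/28768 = -0.00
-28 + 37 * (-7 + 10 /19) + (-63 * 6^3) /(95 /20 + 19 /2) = -23227 /19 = -1222.47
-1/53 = -0.02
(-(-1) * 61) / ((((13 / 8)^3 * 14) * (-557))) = -15616 / 8566103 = -0.00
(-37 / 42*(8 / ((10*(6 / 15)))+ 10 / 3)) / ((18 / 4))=-592 / 567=-1.04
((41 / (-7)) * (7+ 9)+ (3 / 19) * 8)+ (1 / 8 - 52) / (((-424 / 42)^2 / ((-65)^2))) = -107261755267 / 47820416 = -2243.01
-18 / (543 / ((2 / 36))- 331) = -18 / 9443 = -0.00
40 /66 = 20 /33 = 0.61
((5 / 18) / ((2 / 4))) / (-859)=-5 / 7731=-0.00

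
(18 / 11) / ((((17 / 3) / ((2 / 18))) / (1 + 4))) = 30 / 187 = 0.16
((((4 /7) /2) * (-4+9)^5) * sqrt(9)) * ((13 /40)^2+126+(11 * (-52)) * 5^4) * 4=-214424336625 /56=-3829006011.16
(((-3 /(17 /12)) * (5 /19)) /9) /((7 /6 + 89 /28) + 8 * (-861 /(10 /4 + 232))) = 112560 /45496811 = 0.00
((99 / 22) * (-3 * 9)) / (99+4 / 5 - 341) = 135 / 268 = 0.50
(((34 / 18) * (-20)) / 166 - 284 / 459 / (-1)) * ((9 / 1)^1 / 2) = 7451 / 4233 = 1.76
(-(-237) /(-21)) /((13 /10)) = -8.68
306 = 306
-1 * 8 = -8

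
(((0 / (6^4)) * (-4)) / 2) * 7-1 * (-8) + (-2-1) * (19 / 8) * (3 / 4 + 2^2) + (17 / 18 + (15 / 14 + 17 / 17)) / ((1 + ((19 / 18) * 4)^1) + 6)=-578609 / 22624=-25.58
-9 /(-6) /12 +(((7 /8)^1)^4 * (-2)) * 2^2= -2337 /512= -4.56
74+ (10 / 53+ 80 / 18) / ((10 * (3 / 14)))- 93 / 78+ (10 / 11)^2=75.80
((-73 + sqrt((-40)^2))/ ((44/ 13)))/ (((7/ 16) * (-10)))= 78/ 35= 2.23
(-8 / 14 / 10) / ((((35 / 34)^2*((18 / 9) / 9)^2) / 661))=-30946698 / 42875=-721.79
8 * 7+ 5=61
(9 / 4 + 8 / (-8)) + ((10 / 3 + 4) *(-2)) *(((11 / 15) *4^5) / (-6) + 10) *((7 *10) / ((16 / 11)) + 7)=5586271 / 60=93104.52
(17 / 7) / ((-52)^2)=17 / 18928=0.00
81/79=1.03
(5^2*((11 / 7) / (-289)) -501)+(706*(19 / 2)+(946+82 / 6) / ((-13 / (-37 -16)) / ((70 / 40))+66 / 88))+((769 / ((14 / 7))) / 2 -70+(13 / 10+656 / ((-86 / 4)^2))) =2196551765376551 / 296474170020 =7408.91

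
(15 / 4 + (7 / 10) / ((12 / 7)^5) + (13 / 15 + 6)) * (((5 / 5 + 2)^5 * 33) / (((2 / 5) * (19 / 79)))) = 69177560991 / 77824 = 888897.53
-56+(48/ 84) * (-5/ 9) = -56.32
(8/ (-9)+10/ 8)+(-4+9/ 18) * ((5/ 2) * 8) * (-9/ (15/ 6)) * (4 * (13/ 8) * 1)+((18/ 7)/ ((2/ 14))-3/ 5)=298037/ 180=1655.76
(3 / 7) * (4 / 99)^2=0.00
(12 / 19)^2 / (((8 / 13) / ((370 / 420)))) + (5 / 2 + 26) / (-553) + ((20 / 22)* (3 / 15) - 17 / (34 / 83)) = -12798915 / 313709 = -40.80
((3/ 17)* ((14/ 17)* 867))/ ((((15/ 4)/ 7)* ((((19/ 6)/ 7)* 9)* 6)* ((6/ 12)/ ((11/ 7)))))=8624/ 285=30.26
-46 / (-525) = 46 / 525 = 0.09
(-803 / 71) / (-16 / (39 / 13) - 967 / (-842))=184398 / 68231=2.70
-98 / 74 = -49 / 37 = -1.32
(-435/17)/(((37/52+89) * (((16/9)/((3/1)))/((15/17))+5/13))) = -7939620/29401007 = -0.27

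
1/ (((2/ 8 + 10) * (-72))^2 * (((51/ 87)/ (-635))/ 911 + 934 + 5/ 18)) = 16776065/ 8536480299848142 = 0.00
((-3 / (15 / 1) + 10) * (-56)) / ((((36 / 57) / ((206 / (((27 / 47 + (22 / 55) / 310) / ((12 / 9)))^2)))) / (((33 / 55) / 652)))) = -883.39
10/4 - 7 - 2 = -13/2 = -6.50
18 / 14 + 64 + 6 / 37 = 16951 / 259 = 65.45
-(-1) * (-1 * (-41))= 41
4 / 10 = 2 / 5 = 0.40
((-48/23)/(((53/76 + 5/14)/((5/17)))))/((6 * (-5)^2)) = -4256/1096755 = -0.00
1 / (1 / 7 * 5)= 7 / 5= 1.40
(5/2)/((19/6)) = 15/19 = 0.79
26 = 26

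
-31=-31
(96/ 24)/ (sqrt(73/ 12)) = 8 * sqrt(219)/ 73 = 1.62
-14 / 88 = -7 / 44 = -0.16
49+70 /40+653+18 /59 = 166157 /236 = 704.06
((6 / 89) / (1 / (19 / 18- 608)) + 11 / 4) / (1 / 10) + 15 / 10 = -101507 / 267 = -380.18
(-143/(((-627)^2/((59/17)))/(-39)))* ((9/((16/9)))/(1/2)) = 269217/540056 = 0.50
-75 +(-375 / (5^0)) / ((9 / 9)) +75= -375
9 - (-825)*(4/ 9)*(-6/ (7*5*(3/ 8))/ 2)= -74.81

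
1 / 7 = 0.14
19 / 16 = 1.19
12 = 12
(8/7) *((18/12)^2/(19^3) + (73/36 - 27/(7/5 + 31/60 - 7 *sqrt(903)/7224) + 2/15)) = -382776069608/28077419385 - 5184 *sqrt(903)/636769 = -13.88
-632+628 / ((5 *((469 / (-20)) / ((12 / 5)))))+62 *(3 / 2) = -1294099 / 2345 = -551.85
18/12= 3/2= 1.50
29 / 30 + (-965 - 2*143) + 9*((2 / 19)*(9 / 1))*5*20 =-226519 / 570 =-397.40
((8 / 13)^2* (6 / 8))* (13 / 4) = 12 / 13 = 0.92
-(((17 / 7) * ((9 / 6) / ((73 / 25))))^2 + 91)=-92.56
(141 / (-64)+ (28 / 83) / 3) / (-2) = 1.05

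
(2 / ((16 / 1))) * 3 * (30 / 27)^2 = 0.46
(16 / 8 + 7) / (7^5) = 9 / 16807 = 0.00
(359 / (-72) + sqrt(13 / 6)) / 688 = -359 / 49536 + sqrt(78) / 4128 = -0.01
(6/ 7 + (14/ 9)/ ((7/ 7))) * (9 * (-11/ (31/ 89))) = -148808/ 217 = -685.75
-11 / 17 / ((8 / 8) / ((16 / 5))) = -176 / 85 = -2.07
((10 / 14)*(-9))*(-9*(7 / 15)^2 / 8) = 63 / 40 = 1.58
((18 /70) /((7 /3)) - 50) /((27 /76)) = -140.43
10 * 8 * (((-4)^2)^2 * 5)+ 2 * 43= 102486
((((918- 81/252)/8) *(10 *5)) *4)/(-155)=-128475/868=-148.01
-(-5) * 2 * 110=1100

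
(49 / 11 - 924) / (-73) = 10115 / 803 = 12.60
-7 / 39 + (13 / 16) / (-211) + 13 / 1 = 1687493 / 131664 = 12.82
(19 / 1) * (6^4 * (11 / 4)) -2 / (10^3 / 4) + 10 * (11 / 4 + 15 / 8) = 67762.24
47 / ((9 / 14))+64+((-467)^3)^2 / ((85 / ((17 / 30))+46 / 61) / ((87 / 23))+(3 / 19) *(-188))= 9413399307025862722529 / 9229536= 1019921186398304.61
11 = 11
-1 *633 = -633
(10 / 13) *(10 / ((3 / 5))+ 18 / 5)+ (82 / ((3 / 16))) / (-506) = 48432 / 3289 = 14.73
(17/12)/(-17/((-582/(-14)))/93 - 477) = -153357/51636680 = -0.00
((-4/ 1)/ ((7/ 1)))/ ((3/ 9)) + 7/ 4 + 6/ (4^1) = 43/ 28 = 1.54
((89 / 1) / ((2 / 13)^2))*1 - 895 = 11461 / 4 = 2865.25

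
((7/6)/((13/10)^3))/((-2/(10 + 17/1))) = -15750/2197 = -7.17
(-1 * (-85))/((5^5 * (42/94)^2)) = 37553/275625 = 0.14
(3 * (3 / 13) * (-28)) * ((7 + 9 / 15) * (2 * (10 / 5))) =-38304 / 65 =-589.29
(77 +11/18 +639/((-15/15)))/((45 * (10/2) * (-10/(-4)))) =-2021/2025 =-1.00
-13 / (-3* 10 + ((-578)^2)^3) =-13 / 37287823182704674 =-0.00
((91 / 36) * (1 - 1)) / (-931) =0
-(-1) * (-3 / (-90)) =1 / 30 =0.03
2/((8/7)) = 7/4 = 1.75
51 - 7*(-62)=485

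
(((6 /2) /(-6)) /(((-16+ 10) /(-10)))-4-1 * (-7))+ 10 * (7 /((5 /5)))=72.17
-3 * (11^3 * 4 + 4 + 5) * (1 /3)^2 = -5333 /3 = -1777.67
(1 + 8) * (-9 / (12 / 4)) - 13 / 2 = -67 / 2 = -33.50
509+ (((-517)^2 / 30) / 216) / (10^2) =330099289 / 648000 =509.41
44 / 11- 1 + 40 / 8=8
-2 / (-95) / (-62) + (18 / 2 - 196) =-550716 / 2945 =-187.00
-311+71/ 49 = -15168/ 49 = -309.55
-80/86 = -0.93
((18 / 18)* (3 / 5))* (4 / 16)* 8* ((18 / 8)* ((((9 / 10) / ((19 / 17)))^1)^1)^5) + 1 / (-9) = 17897297046299 / 22284891000000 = 0.80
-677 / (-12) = 56.42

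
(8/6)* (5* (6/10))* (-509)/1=-2036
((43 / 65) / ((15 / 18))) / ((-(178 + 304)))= -129 / 78325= -0.00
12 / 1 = 12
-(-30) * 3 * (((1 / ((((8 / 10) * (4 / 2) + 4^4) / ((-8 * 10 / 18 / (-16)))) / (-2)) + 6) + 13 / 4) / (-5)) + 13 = -98829 / 644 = -153.46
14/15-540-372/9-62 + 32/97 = -311404/485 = -642.07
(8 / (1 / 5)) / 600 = 1 / 15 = 0.07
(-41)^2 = 1681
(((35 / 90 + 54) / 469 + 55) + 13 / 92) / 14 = 21458167 / 5436648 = 3.95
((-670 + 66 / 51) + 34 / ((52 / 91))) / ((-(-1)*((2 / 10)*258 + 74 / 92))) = -2381995 / 204901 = -11.63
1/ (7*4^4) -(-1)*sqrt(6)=2.45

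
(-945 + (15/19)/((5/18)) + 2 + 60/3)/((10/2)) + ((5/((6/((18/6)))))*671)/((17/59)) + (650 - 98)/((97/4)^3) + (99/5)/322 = 267588325423897/47461734019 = 5637.98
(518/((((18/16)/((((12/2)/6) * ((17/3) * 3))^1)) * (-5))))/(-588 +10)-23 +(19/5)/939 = -971546/47889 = -20.29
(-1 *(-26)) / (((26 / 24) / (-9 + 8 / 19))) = -3912 / 19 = -205.89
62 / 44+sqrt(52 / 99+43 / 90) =sqrt(109230) / 330+31 / 22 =2.41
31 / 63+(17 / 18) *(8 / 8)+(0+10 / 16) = 1039 / 504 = 2.06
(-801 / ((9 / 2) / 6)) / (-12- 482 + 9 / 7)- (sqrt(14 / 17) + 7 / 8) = 35665 / 27592- sqrt(238) / 17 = 0.39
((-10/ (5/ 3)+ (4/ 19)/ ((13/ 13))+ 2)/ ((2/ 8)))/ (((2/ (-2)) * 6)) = 48/ 19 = 2.53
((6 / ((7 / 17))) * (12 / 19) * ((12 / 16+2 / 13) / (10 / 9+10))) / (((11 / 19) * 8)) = 64719 / 400400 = 0.16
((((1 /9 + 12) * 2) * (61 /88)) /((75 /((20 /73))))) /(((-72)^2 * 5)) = 6649 /2809857600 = 0.00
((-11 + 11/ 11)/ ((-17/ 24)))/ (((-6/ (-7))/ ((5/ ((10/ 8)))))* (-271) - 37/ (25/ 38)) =-84000/ 680153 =-0.12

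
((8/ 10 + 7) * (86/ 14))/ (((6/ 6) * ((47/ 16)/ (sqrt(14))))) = 26832 * sqrt(14)/ 1645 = 61.03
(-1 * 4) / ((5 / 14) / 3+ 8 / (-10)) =840 / 143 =5.87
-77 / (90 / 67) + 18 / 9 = -4979 / 90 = -55.32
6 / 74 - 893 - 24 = -33926 / 37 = -916.92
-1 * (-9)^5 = 59049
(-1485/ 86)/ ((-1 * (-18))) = -165/ 172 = -0.96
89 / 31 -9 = -190 / 31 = -6.13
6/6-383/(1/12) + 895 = -3700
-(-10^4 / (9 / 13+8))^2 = -16900000000 / 12769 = -1323517.89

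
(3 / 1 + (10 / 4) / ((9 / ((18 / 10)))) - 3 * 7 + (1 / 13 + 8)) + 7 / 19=-4473 / 494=-9.05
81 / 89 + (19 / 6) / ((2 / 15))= 8779 / 356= 24.66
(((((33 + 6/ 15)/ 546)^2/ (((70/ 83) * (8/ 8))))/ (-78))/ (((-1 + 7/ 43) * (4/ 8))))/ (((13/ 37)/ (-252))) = -3682826117/ 37786203000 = -0.10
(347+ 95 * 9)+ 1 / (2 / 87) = 2491 / 2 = 1245.50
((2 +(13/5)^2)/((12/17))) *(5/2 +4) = 16133/200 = 80.66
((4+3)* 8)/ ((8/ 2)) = 14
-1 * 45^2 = -2025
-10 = -10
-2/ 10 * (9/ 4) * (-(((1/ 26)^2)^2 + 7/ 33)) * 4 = 1919319/ 5026736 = 0.38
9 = 9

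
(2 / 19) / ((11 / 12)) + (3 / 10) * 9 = 5883 / 2090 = 2.81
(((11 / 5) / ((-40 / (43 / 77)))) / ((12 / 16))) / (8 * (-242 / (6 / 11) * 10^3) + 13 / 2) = 43 / 3726793175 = 0.00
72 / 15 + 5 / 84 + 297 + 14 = 132661 / 420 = 315.86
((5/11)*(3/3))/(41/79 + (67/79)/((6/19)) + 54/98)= 116130/959519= 0.12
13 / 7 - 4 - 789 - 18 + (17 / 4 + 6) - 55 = -23909 / 28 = -853.89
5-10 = -5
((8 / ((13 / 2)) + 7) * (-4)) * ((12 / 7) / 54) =-856 / 819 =-1.05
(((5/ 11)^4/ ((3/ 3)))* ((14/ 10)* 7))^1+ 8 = 123253/ 14641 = 8.42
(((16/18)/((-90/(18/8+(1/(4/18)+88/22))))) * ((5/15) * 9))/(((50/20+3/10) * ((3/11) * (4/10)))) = -2365/2268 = -1.04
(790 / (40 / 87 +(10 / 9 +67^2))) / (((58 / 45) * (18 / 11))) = 17775 / 213098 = 0.08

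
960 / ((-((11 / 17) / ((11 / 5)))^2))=-11097.60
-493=-493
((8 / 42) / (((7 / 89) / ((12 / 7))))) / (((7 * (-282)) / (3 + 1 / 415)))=-126736 / 20070645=-0.01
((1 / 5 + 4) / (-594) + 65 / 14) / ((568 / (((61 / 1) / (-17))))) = -979843 / 33458040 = -0.03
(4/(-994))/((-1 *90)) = 1/22365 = 0.00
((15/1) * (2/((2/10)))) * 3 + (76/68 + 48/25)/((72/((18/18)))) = 13771291/30600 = 450.04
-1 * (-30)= 30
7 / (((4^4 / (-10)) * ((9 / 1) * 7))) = -0.00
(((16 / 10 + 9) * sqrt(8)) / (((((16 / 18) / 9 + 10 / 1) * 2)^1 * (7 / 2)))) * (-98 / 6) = -10017 * sqrt(2) / 2045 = -6.93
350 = 350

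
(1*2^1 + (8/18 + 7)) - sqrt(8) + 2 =103/9 - 2*sqrt(2) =8.62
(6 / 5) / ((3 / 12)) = 24 / 5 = 4.80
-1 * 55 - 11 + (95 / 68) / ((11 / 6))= -24399 / 374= -65.24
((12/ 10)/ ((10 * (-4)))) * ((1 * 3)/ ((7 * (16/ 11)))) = -99/ 11200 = -0.01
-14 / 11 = -1.27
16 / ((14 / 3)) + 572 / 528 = 379 / 84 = 4.51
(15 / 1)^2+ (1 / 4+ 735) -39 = 3685 / 4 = 921.25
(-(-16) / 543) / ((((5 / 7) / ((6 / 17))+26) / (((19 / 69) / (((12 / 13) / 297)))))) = 41496 / 445441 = 0.09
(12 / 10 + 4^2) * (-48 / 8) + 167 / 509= -261809 / 2545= -102.87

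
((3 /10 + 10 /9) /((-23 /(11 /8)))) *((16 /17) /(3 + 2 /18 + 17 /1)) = -1397 /353855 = -0.00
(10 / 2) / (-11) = -5 / 11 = -0.45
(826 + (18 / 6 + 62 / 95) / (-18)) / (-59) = -1412113 / 100890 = -14.00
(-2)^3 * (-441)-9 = 3519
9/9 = 1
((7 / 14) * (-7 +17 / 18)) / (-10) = 0.30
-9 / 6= -3 / 2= -1.50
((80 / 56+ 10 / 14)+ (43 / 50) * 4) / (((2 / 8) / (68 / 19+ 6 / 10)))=1551476 / 16625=93.32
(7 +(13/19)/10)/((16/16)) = 1343/190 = 7.07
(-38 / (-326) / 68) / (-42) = -19 / 465528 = -0.00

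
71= 71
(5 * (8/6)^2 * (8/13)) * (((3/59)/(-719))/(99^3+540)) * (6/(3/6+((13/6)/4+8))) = -10240/38726651532933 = -0.00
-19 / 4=-4.75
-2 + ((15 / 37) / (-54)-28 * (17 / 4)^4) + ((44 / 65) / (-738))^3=-298545168324624376339 / 32673891793608000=-9137.12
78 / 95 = 0.82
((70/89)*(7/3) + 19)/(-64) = -5563/17088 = -0.33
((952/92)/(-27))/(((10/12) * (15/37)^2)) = -651644/232875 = -2.80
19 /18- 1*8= -125 /18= -6.94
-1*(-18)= 18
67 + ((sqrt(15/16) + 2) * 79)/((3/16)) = 316 * sqrt(15)/3 + 2729/3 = 1317.62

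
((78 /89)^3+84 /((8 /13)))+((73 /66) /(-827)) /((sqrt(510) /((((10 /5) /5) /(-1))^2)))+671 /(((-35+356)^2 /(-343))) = 19604209193767 /145281421458 - 73*sqrt(510) /173980125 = 134.94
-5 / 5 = -1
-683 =-683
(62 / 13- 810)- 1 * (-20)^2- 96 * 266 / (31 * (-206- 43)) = -40203108 / 33449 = -1201.92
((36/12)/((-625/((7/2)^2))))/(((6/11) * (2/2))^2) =-5929/30000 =-0.20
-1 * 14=-14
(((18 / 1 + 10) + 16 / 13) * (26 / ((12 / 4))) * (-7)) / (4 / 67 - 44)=44555 / 1104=40.36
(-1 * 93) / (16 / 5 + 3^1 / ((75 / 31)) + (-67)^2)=-2325 / 112336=-0.02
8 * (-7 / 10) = -28 / 5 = -5.60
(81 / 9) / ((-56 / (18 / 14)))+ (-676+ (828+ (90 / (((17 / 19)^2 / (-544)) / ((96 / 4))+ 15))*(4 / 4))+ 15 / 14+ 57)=351905329141 / 1630211576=215.86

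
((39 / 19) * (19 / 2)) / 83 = 39 / 166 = 0.23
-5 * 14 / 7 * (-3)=30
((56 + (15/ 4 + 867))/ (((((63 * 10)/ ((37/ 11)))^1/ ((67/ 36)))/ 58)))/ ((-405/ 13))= -314954471/ 18370800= -17.14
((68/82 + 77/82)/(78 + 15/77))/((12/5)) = 55825/5924664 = 0.01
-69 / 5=-13.80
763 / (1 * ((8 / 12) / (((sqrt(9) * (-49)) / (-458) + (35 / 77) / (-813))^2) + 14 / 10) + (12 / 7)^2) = 321941822393425535 / 4570848835077223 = 70.43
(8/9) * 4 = 32/9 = 3.56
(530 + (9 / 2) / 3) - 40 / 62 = 32913 / 62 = 530.85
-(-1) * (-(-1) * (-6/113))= -6/113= -0.05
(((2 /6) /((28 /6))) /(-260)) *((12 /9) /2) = -1 /5460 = -0.00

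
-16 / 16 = -1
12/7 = 1.71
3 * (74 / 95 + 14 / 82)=11097 / 3895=2.85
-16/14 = -8/7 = -1.14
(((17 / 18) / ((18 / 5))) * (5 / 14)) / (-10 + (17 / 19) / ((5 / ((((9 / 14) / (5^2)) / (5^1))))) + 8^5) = 5046875 / 1764509719572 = 0.00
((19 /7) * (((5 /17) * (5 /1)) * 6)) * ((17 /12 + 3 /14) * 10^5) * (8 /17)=26030000000 /14161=1838147.02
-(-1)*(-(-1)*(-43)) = -43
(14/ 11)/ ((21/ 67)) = 4.06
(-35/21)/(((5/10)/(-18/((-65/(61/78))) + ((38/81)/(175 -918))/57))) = -66077554/91538343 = -0.72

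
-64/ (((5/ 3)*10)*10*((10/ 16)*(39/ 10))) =-256/ 1625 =-0.16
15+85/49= 820/49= 16.73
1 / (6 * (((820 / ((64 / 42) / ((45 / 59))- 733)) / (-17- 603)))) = 92.12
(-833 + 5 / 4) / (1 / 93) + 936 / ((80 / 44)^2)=-7706961 / 100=-77069.61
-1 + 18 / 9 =1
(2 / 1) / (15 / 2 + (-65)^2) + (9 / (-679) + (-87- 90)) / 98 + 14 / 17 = -4702906242 / 4787863255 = -0.98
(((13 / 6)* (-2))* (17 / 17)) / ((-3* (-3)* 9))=-13 / 243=-0.05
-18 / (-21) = 6 / 7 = 0.86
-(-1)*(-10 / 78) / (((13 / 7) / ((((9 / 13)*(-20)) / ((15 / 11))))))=1540 / 2197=0.70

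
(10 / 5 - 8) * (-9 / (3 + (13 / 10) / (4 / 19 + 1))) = 12420 / 937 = 13.26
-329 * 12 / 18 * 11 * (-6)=14476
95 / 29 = 3.28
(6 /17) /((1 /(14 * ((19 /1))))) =1596 /17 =93.88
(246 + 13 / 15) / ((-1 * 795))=-3703 / 11925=-0.31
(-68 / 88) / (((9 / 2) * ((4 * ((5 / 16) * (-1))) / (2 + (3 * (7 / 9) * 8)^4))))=668756744 / 40095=16679.31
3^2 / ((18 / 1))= 1 / 2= 0.50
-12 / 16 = -3 / 4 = -0.75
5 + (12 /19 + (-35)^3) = -814518 /19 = -42869.37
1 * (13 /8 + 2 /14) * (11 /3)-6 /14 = 339 /56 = 6.05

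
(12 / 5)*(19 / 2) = 114 / 5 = 22.80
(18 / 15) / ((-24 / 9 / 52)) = -117 / 5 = -23.40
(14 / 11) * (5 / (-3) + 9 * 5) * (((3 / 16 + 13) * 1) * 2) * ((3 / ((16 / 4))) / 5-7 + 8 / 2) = -4145.67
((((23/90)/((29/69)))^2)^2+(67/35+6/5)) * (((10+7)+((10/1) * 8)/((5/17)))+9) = 1942564374450083/2005141635000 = 968.79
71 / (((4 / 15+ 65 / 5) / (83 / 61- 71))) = -4524120 / 12139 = -372.69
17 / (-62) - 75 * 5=-23267 / 62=-375.27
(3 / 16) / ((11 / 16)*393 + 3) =1 / 1457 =0.00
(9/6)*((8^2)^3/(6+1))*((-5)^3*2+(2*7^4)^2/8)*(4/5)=129520878972.34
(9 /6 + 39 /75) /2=101 /100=1.01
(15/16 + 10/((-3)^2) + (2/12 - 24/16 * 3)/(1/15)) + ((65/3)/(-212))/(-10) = -480367/7632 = -62.94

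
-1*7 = -7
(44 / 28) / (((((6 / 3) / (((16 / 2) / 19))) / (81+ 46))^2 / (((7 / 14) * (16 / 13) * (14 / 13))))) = 45419264 / 61009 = 744.47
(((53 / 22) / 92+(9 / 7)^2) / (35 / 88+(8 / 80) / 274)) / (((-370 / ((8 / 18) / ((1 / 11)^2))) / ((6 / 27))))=-11043000628 / 81052723143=-0.14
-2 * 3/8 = -3/4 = -0.75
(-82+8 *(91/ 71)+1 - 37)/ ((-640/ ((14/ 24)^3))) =29155/ 872448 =0.03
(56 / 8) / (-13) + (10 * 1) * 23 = 2983 / 13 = 229.46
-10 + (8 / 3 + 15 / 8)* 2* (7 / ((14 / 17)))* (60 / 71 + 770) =50698825 / 852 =59505.66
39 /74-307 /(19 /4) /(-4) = 23459 /1406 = 16.68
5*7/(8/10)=175/4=43.75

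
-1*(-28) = 28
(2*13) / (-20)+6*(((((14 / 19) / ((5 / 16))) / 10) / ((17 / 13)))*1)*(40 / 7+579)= 10195133 / 16150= 631.28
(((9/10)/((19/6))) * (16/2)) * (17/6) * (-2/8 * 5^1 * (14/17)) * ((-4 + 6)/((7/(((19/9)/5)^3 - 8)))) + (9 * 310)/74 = 52.72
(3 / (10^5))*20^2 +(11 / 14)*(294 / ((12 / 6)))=14439 / 125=115.51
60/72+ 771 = 4631/6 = 771.83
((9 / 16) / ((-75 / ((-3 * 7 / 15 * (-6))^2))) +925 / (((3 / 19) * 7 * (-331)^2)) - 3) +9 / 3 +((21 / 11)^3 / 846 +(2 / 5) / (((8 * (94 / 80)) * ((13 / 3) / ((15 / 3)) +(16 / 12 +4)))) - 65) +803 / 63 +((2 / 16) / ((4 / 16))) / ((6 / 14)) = -246645625907657809 / 4780530715207500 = -51.59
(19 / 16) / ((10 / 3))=57 / 160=0.36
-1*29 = -29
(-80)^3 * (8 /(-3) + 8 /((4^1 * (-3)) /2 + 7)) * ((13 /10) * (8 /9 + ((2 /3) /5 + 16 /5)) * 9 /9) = -404684800 /27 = -14988325.93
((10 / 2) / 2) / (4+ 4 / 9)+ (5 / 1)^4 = 10009 / 16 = 625.56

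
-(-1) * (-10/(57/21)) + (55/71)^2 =-295395/95779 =-3.08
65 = 65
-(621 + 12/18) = -1865/3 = -621.67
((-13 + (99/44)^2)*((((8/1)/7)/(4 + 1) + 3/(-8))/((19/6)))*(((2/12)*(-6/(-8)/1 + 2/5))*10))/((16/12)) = 0.53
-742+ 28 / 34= -12600 / 17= -741.18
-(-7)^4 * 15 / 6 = -12005 / 2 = -6002.50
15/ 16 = 0.94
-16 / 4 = -4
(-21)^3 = -9261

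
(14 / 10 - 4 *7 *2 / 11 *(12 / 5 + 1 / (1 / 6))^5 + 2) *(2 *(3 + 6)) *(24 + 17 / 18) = -3286047860533 / 34375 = -95594119.58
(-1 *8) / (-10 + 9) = 8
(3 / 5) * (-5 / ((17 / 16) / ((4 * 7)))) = -1344 / 17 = -79.06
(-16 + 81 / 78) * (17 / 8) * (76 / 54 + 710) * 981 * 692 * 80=-47905267158560 / 39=-1228340183552.82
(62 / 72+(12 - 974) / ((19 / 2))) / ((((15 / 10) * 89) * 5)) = -13735 / 91314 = -0.15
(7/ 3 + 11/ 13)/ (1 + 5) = 62/ 117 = 0.53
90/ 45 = 2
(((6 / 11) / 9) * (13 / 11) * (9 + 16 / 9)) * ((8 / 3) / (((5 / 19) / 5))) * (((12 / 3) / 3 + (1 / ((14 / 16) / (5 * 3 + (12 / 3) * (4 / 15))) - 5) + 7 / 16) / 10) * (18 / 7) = 609109657 / 4002075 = 152.20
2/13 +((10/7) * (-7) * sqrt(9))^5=-315899998/13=-24299999.85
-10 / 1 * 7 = -70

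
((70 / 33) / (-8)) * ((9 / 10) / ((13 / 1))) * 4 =-21 / 286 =-0.07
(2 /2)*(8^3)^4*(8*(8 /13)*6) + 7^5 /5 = 131941395551611 /65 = 2029867623870.94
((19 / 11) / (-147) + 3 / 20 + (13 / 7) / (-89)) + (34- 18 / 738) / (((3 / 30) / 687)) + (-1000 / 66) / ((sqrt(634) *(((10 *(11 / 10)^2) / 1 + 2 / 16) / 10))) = 27544703008819 / 118008660- 100000 *sqrt(634) / 5115429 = 233412.06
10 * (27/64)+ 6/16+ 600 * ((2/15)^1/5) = 659/32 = 20.59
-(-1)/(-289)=-1/289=-0.00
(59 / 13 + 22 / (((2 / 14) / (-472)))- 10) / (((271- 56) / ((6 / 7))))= -1134018 / 3913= -289.81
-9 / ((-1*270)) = 1 / 30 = 0.03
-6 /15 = -2 /5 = -0.40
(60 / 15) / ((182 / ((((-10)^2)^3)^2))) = 21978021978.02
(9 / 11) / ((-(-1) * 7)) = 9 / 77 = 0.12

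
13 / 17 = 0.76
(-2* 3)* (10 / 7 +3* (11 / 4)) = -813 / 14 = -58.07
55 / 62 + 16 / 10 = 771 / 310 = 2.49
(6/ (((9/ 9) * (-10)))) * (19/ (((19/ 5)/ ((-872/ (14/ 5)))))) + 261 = 8367/ 7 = 1195.29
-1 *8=-8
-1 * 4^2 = -16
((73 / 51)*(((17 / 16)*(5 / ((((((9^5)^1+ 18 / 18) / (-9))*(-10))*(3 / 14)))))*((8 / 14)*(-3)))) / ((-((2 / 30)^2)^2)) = 443475 / 9448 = 46.94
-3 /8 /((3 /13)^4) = -28561 /216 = -132.23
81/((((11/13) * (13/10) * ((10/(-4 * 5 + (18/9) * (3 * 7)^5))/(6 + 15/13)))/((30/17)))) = 167811586380/221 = 759328445.16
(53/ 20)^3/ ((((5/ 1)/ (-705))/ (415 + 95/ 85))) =-74247490809/ 68000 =-1091874.86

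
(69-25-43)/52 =1/52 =0.02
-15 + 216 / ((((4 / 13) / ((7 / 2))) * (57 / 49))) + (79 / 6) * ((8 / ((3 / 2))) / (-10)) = 1787066 / 855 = 2090.14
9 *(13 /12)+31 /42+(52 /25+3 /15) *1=26813 /2100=12.77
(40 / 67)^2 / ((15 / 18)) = 1920 / 4489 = 0.43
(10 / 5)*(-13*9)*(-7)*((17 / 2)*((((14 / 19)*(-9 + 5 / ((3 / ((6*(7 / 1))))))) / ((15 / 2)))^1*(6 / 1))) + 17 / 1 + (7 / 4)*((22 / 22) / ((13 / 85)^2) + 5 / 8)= 500734.68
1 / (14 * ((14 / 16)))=4 / 49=0.08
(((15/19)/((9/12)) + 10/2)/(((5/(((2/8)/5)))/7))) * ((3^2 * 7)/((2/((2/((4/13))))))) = 131859/1520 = 86.75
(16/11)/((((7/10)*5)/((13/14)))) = 208/539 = 0.39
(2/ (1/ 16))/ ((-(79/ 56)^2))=-100352/ 6241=-16.08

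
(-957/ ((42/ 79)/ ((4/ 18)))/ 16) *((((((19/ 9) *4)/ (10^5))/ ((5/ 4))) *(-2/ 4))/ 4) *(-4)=-478819/ 567000000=-0.00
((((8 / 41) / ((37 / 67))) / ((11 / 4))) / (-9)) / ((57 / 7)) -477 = -4083340595 / 8560431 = -477.00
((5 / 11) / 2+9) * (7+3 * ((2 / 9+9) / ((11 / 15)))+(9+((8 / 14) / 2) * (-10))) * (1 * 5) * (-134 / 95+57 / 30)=10564149 / 9196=1148.78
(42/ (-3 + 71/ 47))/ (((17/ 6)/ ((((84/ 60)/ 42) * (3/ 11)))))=-423/ 4675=-0.09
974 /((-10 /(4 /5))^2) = 3896 /625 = 6.23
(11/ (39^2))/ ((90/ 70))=77/ 13689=0.01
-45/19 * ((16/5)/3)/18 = -8/57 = -0.14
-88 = -88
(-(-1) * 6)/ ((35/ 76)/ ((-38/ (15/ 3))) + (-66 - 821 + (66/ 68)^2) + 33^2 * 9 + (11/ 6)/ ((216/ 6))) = 33802596/ 50224642889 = 0.00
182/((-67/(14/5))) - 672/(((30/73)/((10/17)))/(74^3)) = -2219784697396/5695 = -389777822.19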